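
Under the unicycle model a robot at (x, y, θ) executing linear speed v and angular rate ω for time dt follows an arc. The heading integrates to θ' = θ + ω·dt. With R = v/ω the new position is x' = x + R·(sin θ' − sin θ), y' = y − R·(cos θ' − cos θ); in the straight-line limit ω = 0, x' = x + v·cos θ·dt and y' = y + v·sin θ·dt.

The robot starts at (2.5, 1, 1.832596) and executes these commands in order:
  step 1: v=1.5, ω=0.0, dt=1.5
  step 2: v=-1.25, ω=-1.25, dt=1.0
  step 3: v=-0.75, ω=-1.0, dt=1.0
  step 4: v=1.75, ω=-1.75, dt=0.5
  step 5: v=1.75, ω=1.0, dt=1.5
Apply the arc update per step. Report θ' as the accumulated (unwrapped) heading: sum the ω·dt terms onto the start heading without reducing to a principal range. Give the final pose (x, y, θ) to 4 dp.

(3.3847, 0.1493, 0.2076)

step 1: θ'=1.8326 (straight) → pose (1.9177, 3.1733, 1.8326)
step 2: θ'=0.5826 (R=1.0000) → pose (1.5019, 2.0795, 0.5826)
step 3: θ'=-0.4174 (R=0.7500) → pose (0.7852, 2.0201, -0.4174)
step 4: θ'=-1.2924 (R=-1.0000) → pose (1.3413, 1.3808, -1.2924)
step 5: θ'=0.2076 (R=1.7500) → pose (3.3847, 0.1493, 0.2076)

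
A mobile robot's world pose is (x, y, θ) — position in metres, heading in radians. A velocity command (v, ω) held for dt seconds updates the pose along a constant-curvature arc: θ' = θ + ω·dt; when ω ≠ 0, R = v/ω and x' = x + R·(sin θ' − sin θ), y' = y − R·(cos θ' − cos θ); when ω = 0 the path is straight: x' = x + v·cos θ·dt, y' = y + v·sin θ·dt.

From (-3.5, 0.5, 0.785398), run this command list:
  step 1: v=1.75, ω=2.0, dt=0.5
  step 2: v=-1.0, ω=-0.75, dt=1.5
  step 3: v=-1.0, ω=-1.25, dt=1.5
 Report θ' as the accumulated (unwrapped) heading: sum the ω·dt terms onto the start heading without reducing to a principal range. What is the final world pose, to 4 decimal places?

(-4.9892, 0.3209, -1.2146)

step 1: θ'=1.7854 (R=0.8750) → pose (-3.2638, 1.3051, 1.7854)
step 2: θ'=0.6604 (R=1.3333) → pose (-3.7486, -0.0319, 0.6604)
step 3: θ'=-1.2146 (R=0.8000) → pose (-4.9892, 0.3209, -1.2146)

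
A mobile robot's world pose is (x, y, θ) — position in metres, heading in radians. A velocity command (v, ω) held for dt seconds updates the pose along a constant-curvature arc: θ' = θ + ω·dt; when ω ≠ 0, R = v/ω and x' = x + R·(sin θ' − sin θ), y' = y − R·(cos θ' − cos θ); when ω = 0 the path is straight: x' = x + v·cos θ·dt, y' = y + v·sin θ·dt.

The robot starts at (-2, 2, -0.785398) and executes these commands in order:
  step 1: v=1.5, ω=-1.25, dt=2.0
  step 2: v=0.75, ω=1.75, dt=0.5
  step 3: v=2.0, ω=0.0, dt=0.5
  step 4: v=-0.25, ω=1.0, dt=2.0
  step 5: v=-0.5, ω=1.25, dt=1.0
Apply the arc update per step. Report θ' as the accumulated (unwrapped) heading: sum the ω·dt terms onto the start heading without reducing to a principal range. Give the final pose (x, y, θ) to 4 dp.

step 1: θ'=-3.2854 (R=-1.2000) → pose (-3.0205, -0.0361, -3.2854)
step 2: θ'=-2.4104 (R=0.4286) → pose (-3.3681, -0.1413, -2.4104)
step 3: θ'=-2.4104 (straight) → pose (-4.1125, -0.8090, -2.4104)
step 4: θ'=-0.4104 (R=-0.2500) → pose (-4.1797, -0.3937, -0.4104)
step 5: θ'=0.8396 (R=-0.4000) → pose (-4.6370, -0.4934, 0.8396)

(-4.6370, -0.4934, 0.8396)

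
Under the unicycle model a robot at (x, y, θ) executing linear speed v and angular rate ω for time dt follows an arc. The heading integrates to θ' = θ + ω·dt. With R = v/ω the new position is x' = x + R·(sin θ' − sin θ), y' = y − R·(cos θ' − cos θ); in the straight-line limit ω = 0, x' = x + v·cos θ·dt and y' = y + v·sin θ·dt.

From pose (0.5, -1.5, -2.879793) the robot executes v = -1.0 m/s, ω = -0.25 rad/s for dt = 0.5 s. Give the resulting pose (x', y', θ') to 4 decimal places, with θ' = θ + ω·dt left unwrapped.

θ' = -2.8798 + -0.25·0.5 = -3.0048
R = v/ω = -1.0/-0.25 = 4.0000
x' = 0.5 + 4.0000·(sin -3.0048 − sin -2.8798) = 0.9898
y' = -1.5 − 4.0000·(cos -3.0048 − cos -2.8798) = -1.4011

(0.9898, -1.4011, -3.0048)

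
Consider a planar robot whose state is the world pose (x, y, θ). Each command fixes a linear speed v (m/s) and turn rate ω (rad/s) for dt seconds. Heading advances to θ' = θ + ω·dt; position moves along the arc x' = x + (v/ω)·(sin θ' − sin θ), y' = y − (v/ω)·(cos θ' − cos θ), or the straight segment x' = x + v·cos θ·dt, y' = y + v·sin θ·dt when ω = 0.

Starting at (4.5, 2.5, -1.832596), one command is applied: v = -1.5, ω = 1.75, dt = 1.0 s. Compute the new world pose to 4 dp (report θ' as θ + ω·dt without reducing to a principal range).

θ' = -1.8326 + 1.75·1.0 = -0.0826
R = v/ω = -1.5/1.75 = -0.8571
x' = 4.5 + -0.8571·(sin -0.0826 − sin -1.8326) = 3.7428
y' = 2.5 − -0.8571·(cos -0.0826 − cos -1.8326) = 3.5761

(3.7428, 3.5761, -0.0826)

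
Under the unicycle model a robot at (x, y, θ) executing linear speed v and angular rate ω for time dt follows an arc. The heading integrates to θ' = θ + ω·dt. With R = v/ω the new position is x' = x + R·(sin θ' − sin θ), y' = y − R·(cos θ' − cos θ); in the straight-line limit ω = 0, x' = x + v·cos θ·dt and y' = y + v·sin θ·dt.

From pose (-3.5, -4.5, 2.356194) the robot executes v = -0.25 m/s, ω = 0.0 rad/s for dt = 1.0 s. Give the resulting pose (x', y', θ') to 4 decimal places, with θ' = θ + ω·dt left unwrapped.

θ' = 2.3562 + 0.0·1.0 = 2.3562
ω = 0 → straight: x' = -3.5 + -0.25·cos(2.3562)·1.0 = -3.3232
y' = -4.5 + -0.25·sin(2.3562)·1.0 = -4.6768

(-3.3232, -4.6768, 2.3562)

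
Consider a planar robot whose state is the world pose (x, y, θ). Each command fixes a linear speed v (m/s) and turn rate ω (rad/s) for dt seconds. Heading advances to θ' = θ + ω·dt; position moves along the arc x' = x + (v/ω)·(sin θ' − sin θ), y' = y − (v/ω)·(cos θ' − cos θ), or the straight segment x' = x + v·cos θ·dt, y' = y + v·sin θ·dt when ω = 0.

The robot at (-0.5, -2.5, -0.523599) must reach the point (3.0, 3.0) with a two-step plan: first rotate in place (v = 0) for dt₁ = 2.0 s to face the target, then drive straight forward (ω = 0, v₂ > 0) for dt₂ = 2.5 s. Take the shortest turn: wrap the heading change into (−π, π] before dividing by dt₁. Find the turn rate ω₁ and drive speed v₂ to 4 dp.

heading to target = atan2(3−-2.5, 3−-0.5) = 1.0041
Δθ = wrap(1.0041 − -0.5236) = 1.5277; ω₁ = Δθ/dt₁ = 0.7638
distance = √((3−-0.5)² + (3−-2.5)²) = 6.5192; v₂ = distance/dt₂ = 2.6077

ω₁ = 0.7638, v₂ = 2.6077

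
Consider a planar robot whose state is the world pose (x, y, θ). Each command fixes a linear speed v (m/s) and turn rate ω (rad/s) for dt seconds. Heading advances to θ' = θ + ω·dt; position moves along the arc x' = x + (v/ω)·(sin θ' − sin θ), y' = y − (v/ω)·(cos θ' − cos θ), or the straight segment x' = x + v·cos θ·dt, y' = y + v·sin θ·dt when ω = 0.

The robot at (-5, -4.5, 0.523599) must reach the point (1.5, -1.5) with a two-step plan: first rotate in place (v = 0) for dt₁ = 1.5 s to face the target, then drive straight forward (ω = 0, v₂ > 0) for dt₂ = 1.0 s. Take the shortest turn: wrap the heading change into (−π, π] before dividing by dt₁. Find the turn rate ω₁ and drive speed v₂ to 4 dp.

heading to target = atan2(-1.5−-4.5, 1.5−-5) = 0.4324
Δθ = wrap(0.4324 − 0.5236) = -0.0912; ω₁ = Δθ/dt₁ = -0.0608
distance = √((1.5−-5)² + (-1.5−-4.5)²) = 7.1589; v₂ = distance/dt₂ = 7.1589

ω₁ = -0.0608, v₂ = 7.1589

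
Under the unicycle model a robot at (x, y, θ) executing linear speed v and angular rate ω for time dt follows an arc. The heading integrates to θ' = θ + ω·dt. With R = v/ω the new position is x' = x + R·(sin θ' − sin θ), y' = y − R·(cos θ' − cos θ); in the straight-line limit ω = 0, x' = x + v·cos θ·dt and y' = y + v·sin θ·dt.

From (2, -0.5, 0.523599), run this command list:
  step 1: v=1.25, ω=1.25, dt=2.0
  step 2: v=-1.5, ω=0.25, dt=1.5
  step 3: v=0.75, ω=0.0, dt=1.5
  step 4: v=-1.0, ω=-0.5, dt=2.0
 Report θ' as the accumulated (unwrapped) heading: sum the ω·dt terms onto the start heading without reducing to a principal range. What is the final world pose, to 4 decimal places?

(4.6225, 0.7670, 2.3986)

step 1: θ'=3.0236 (R=1.0000) → pose (1.6177, 1.3591, 3.0236)
step 2: θ'=3.3986 (R=-6.0000) → pose (3.8492, 1.5144, 3.3986)
step 3: θ'=3.3986 (straight) → pose (2.7611, 1.2285, 3.3986)
step 4: θ'=2.3986 (R=2.0000) → pose (4.6225, 0.7670, 2.3986)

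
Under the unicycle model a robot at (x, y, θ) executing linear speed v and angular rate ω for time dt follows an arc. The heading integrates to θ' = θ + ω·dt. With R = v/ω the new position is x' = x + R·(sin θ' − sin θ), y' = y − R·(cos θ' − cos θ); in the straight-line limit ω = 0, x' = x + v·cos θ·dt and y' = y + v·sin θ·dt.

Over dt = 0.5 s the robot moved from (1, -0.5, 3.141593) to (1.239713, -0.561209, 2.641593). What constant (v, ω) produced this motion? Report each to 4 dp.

v = -0.5000, ω = -1.0000

Δθ = 2.641593 − 3.141593 = -0.500000
ω = Δθ/dt = -0.500000/0.5 = -1.0000
R = Δx/(sin θ' − sin θ) = 0.5000
v = R·ω = 0.5000·-1.0000 = -0.5000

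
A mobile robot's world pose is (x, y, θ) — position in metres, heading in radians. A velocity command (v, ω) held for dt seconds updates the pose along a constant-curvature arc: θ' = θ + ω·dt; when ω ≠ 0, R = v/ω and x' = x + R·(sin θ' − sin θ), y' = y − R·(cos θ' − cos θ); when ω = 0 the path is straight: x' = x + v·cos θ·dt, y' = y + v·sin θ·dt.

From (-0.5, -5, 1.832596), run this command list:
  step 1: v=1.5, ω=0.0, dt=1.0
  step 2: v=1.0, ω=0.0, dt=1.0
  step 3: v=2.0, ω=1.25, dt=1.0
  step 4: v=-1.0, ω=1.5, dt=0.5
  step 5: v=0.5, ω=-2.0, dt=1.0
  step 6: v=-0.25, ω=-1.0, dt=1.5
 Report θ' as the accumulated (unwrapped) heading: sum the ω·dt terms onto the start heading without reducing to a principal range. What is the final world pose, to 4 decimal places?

(-2.6947, -1.4234, 0.3326)

step 1: θ'=1.8326 (straight) → pose (-0.8882, -3.5511, 1.8326)
step 2: θ'=1.8326 (straight) → pose (-1.1470, -2.5852, 1.8326)
step 3: θ'=3.0826 (R=1.6000) → pose (-2.5982, -1.4021, 3.0826)
step 4: θ'=3.8326 (R=-0.6667) → pose (-2.1340, -1.2503, 3.8326)
step 5: θ'=1.8326 (R=-0.2500) → pose (-2.5348, -1.1224, 1.8326)
step 6: θ'=0.3326 (R=0.2500) → pose (-2.6947, -1.4234, 0.3326)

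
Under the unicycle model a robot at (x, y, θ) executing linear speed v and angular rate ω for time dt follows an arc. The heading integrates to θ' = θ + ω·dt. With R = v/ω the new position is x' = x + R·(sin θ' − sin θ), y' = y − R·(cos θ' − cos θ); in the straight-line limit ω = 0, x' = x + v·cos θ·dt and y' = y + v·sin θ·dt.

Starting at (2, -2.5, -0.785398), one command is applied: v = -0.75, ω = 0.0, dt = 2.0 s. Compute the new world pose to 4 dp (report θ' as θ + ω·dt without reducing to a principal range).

θ' = -0.7854 + 0.0·2.0 = -0.7854
ω = 0 → straight: x' = 2 + -0.75·cos(-0.7854)·2.0 = 0.9393
y' = -2.5 + -0.75·sin(-0.7854)·2.0 = -1.4393

(0.9393, -1.4393, -0.7854)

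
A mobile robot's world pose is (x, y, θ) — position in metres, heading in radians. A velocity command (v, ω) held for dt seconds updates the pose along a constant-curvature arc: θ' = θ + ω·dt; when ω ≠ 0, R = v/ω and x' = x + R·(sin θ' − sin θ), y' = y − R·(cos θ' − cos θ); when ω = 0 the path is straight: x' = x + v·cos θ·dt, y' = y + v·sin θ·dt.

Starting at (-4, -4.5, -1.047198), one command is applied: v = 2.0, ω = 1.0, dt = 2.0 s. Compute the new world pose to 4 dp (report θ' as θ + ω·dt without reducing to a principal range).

θ' = -1.0472 + 1.0·2.0 = 0.9528
R = v/ω = 2.0/1.0 = 2.0000
x' = -4 + 2.0000·(sin 0.9528 − sin -1.0472) = -0.6379
y' = -4.5 − 2.0000·(cos 0.9528 − cos -1.0472) = -4.6588

(-0.6379, -4.6588, 0.9528)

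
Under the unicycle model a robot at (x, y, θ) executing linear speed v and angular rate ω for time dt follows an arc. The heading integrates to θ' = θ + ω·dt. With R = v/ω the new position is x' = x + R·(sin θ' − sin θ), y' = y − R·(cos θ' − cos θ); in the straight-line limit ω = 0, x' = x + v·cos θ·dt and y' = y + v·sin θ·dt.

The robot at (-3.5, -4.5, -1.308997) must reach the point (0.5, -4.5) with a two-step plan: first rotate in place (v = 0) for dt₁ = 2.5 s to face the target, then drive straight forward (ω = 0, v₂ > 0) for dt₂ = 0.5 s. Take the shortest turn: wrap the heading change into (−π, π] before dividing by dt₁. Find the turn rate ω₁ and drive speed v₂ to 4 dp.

ω₁ = 0.5236, v₂ = 8.0000

heading to target = atan2(-4.5−-4.5, 0.5−-3.5) = 0.0000
Δθ = wrap(0.0000 − -1.3090) = 1.3090; ω₁ = Δθ/dt₁ = 0.5236
distance = √((0.5−-3.5)² + (-4.5−-4.5)²) = 4.0000; v₂ = distance/dt₂ = 8.0000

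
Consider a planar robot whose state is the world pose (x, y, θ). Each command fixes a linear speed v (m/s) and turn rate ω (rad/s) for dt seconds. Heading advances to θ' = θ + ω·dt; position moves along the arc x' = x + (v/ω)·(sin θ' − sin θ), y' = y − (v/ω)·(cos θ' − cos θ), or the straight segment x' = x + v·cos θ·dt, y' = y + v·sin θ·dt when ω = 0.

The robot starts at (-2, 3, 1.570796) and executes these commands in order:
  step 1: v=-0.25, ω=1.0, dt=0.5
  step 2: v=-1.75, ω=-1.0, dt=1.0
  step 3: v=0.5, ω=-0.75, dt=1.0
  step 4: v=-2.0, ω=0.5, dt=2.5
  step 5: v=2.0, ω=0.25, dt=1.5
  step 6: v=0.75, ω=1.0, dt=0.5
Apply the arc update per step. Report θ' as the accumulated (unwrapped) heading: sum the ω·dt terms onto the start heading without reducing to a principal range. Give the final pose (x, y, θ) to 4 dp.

step 1: θ'=2.0708 (R=-0.2500) → pose (-1.9694, 2.8801, 2.0708)
step 2: θ'=1.0708 (R=1.7500) → pose (-1.9694, 1.2022, 1.0708)
step 3: θ'=0.3208 (R=-0.6667) → pose (-1.5946, 1.5152, 0.3208)
step 4: θ'=1.5708 (R=-4.0000) → pose (-4.3333, -2.2807, 1.5708)
step 5: θ'=1.9458 (R=8.0000) → pose (-4.8892, 0.6494, 1.9458)
step 6: θ'=2.4458 (R=0.7500) → pose (-5.1063, 0.9504, 2.4458)

(-5.1063, 0.9504, 2.4458)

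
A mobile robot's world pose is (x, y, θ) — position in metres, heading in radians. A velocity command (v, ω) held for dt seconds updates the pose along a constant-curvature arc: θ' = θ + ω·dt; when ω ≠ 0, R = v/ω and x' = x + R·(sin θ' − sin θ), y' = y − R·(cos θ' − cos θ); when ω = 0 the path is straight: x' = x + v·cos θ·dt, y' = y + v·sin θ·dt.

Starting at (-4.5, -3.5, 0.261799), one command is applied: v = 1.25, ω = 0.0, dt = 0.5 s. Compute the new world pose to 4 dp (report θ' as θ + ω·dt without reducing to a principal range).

θ' = 0.2618 + 0.0·0.5 = 0.2618
ω = 0 → straight: x' = -4.5 + 1.25·cos(0.2618)·0.5 = -3.8963
y' = -3.5 + 1.25·sin(0.2618)·0.5 = -3.3382

(-3.8963, -3.3382, 0.2618)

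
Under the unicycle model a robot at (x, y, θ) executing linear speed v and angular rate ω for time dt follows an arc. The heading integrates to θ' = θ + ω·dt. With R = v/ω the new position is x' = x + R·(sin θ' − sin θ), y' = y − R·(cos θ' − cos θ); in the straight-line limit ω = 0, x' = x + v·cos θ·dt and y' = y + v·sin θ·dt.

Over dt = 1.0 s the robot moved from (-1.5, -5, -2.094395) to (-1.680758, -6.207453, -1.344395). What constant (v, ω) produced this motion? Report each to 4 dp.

Δθ = -1.344395 − -2.094395 = 0.750000
ω = Δθ/dt = 0.750000/1.0 = 0.7500
R = −Δy/(cos θ' − cos θ) = 1.6667
v = R·ω = 1.6667·0.7500 = 1.2500

v = 1.2500, ω = 0.7500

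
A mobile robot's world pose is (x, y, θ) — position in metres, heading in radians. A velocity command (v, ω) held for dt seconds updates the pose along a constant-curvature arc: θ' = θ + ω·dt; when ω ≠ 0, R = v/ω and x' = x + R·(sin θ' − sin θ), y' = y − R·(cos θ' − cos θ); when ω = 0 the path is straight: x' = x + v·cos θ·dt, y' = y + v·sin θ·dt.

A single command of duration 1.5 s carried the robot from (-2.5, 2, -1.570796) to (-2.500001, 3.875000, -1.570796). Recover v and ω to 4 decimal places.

v = -1.2500, ω = 0.0000

Δθ = -1.570796 − -1.570796 = 0.000000
ω = Δθ/dt = 0.000000/1.5 = 0.0000
ω = 0 → v = (Δx·cos θ + Δy·sin θ)/dt = -1.2500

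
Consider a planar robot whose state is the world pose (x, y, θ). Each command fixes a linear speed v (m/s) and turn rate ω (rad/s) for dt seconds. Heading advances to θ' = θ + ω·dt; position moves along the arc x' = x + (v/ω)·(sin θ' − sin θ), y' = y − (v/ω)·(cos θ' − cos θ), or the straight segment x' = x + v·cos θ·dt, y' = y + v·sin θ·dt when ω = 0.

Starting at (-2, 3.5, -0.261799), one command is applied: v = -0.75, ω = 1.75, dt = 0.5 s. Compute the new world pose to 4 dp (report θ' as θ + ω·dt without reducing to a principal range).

(-2.3576, 3.4365, 0.6132)

θ' = -0.2618 + 1.75·0.5 = 0.6132
R = v/ω = -0.75/1.75 = -0.4286
x' = -2 + -0.4286·(sin 0.6132 − sin -0.2618) = -2.3576
y' = 3.5 − -0.4286·(cos 0.6132 − cos -0.2618) = 3.4365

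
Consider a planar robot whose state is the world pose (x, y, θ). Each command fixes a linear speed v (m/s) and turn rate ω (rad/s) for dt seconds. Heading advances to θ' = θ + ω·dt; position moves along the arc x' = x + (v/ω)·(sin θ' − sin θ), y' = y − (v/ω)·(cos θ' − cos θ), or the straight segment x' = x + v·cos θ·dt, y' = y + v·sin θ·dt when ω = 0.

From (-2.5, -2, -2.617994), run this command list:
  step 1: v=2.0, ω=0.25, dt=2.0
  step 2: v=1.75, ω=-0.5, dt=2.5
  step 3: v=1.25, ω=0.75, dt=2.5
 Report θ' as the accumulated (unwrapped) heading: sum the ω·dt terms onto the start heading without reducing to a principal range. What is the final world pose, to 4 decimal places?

step 1: θ'=-2.1180 (R=8.0000) → pose (-5.3319, -4.7658, -2.1180)
step 2: θ'=-3.3680 (R=-3.5000) → pose (-9.1065, -6.3555, -3.3680)
step 3: θ'=-1.4930 (R=1.6667) → pose (-11.1422, -8.1092, -1.4930)

(-11.1422, -8.1092, -1.4930)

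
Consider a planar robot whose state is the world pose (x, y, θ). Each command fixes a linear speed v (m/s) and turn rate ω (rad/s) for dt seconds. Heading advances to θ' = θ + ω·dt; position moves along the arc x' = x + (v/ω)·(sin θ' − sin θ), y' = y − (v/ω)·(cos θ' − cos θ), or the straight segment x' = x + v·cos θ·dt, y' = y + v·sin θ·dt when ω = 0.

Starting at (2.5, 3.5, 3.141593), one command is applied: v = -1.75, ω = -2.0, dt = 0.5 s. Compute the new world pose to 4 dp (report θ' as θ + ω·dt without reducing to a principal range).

(3.2363, 3.0978, 2.1416)

θ' = 3.1416 + -2.0·0.5 = 2.1416
R = v/ω = -1.75/-2.0 = 0.8750
x' = 2.5 + 0.8750·(sin 2.1416 − sin 3.1416) = 3.2363
y' = 3.5 − 0.8750·(cos 2.1416 − cos 3.1416) = 3.0978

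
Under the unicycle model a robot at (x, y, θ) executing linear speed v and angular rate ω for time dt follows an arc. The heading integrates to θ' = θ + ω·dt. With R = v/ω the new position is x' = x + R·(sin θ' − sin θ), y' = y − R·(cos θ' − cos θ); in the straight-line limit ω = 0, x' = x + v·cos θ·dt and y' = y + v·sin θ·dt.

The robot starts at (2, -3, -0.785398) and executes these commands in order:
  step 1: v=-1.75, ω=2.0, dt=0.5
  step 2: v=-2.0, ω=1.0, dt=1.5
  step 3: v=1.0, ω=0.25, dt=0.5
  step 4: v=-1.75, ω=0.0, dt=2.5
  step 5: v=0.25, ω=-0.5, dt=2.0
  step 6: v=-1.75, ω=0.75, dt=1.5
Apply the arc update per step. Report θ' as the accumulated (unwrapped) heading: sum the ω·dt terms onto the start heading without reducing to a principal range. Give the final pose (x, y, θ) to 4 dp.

(0.3931, -10.7201, 1.9646)

step 1: θ'=0.2146 (R=-0.8750) → pose (1.1949, -2.7638, 0.2146)
step 2: θ'=1.7146 (R=-2.0000) → pose (-0.3585, -5.0045, 1.7146)
step 3: θ'=1.8396 (R=4.0000) → pose (-0.4609, -4.5155, 1.8396)
step 4: θ'=1.8396 (straight) → pose (0.7011, -8.7333, 1.8396)
step 5: θ'=0.8396 (R=-0.5000) → pose (0.8109, -8.2667, 0.8396)
step 6: θ'=1.9646 (R=-2.3333) → pose (0.3931, -10.7201, 1.9646)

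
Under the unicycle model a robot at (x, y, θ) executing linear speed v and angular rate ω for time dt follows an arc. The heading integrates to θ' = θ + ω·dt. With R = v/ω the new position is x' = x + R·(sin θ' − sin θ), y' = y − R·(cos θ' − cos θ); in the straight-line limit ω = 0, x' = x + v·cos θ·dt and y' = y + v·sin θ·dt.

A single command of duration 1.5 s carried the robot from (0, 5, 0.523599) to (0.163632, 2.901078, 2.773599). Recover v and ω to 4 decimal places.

Δθ = 2.773599 − 0.523599 = 2.250000
ω = Δθ/dt = 2.250000/1.5 = 1.5000
R = −Δy/(cos θ' − cos θ) = -1.1667
v = R·ω = -1.1667·1.5000 = -1.7500

v = -1.7500, ω = 1.5000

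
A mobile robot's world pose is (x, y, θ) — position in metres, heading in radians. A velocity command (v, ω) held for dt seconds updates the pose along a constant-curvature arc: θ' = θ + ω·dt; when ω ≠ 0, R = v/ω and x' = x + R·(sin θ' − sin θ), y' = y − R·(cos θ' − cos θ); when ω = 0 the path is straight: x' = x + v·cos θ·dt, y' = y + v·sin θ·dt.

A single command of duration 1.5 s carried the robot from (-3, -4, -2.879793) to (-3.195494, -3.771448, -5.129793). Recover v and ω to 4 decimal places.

v = 0.2500, ω = -1.5000

Δθ = -5.129793 − -2.879793 = -2.250000
ω = Δθ/dt = -2.250000/1.5 = -1.5000
R = −Δy/(cos θ' − cos θ) = -0.1667
v = R·ω = -0.1667·-1.5000 = 0.2500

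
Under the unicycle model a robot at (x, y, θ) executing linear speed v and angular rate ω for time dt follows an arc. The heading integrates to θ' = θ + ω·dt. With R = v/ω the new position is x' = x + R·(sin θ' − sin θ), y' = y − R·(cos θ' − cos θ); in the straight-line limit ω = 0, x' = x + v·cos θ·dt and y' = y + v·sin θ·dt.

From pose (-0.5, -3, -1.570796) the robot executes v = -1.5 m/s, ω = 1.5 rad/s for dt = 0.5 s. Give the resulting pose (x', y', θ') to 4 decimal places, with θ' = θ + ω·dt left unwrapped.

(-0.7683, -2.3184, -0.8208)

θ' = -1.5708 + 1.5·0.5 = -0.8208
R = v/ω = -1.5/1.5 = -1.0000
x' = -0.5 + -1.0000·(sin -0.8208 − sin -1.5708) = -0.7683
y' = -3 − -1.0000·(cos -0.8208 − cos -1.5708) = -2.3184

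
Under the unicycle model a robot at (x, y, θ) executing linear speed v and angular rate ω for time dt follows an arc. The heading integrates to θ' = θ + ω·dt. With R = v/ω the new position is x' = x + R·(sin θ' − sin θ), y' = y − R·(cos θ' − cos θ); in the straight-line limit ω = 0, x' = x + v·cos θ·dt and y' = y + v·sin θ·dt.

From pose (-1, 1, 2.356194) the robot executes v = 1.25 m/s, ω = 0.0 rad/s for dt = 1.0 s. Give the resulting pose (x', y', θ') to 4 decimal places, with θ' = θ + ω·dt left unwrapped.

θ' = 2.3562 + 0.0·1.0 = 2.3562
ω = 0 → straight: x' = -1 + 1.25·cos(2.3562)·1.0 = -1.8839
y' = 1 + 1.25·sin(2.3562)·1.0 = 1.8839

(-1.8839, 1.8839, 2.3562)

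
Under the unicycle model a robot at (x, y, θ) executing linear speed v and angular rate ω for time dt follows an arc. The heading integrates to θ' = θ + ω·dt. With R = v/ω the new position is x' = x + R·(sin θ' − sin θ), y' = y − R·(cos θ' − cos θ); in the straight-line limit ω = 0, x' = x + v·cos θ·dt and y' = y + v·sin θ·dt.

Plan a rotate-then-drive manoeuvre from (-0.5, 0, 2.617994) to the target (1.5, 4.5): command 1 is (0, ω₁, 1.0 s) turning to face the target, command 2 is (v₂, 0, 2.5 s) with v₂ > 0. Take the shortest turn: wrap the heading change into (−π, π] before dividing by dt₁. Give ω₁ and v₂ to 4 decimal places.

heading to target = atan2(4.5−0, 1.5−-0.5) = 1.1526
Δθ = wrap(1.1526 − 2.6180) = -1.4654; ω₁ = Δθ/dt₁ = -1.4654
distance = √((1.5−-0.5)² + (4.5−0)²) = 4.9244; v₂ = distance/dt₂ = 1.9698

ω₁ = -1.4654, v₂ = 1.9698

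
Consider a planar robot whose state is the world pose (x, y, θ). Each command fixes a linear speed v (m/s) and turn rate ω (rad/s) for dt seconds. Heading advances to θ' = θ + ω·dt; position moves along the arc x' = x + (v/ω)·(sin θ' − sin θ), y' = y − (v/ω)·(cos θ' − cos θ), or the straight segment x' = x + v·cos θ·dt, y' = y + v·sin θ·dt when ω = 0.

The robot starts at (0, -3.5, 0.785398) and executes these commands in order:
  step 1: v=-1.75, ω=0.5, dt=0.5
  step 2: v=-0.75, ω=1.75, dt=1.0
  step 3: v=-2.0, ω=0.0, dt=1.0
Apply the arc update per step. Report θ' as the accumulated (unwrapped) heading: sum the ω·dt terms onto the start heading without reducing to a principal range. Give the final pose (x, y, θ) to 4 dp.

(1.5583, -5.5070, 2.7854)

step 1: θ'=1.0354 (R=-3.5000) → pose (-0.5354, -4.1892, 1.0354)
step 2: θ'=2.7854 (R=-0.4286) → pose (-0.3162, -4.8096, 2.7854)
step 3: θ'=2.7854 (straight) → pose (1.5583, -5.5070, 2.7854)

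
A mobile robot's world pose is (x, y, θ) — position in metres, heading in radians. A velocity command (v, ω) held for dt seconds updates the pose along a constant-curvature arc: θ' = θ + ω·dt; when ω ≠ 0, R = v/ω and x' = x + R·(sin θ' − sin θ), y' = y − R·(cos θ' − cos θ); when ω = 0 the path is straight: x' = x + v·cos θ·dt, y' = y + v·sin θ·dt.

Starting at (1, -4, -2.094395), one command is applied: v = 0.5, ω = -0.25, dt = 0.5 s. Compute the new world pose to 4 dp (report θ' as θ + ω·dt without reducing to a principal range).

(0.8618, -4.2081, -2.2194)

θ' = -2.0944 + -0.25·0.5 = -2.2194
R = v/ω = 0.5/-0.25 = -2.0000
x' = 1 + -2.0000·(sin -2.2194 − sin -2.0944) = 0.8618
y' = -4 − -2.0000·(cos -2.2194 − cos -2.0944) = -4.2081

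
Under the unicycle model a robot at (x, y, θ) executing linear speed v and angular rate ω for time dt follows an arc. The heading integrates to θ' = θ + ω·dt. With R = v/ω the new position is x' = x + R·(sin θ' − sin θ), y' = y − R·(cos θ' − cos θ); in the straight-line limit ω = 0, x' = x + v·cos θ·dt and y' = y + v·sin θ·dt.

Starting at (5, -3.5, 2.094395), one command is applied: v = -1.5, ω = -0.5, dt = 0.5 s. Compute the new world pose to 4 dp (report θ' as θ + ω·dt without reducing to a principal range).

(5.2903, -4.1894, 1.8444)

θ' = 2.0944 + -0.5·0.5 = 1.8444
R = v/ω = -1.5/-0.5 = 3.0000
x' = 5 + 3.0000·(sin 1.8444 − sin 2.0944) = 5.2903
y' = -3.5 − 3.0000·(cos 1.8444 − cos 2.0944) = -4.1894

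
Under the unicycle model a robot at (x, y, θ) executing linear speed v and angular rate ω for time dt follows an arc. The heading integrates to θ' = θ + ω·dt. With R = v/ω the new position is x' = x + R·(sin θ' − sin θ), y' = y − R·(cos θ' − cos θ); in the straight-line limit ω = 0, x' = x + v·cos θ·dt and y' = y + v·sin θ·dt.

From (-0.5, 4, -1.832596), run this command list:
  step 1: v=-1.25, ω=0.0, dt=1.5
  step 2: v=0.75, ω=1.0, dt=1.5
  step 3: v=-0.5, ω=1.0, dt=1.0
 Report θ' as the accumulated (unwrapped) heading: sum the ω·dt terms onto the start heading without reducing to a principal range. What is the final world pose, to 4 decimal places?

(-0.0079, 4.8282, 0.6674)

step 1: θ'=-1.8326 (straight) → pose (-0.0147, 5.8111, -1.8326)
step 2: θ'=-0.3326 (R=0.7500) → pose (0.4649, 4.9081, -0.3326)
step 3: θ'=0.6674 (R=-0.5000) → pose (-0.0079, 4.8282, 0.6674)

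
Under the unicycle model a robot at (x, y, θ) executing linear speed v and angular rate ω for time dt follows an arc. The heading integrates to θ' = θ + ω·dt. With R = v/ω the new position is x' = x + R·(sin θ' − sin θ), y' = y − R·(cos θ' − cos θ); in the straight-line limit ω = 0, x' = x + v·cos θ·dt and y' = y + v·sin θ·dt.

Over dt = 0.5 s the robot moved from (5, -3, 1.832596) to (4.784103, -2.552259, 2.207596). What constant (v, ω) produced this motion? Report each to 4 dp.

v = 1.0000, ω = 0.7500

Δθ = 2.207596 − 1.832596 = 0.375000
ω = Δθ/dt = 0.375000/0.5 = 0.7500
R = −Δy/(cos θ' − cos θ) = 1.3333
v = R·ω = 1.3333·0.7500 = 1.0000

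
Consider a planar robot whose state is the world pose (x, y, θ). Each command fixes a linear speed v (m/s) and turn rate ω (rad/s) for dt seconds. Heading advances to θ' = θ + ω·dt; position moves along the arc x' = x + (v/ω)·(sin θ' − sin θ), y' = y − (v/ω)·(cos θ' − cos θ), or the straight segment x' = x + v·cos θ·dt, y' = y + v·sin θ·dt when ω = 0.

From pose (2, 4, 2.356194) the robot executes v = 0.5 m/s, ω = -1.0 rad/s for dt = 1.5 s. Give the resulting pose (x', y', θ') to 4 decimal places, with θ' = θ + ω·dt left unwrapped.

(1.9759, 4.6812, 0.8562)

θ' = 2.3562 + -1.0·1.5 = 0.8562
R = v/ω = 0.5/-1.0 = -0.5000
x' = 2 + -0.5000·(sin 0.8562 − sin 2.3562) = 1.9759
y' = 4 − -0.5000·(cos 0.8562 − cos 2.3562) = 4.6812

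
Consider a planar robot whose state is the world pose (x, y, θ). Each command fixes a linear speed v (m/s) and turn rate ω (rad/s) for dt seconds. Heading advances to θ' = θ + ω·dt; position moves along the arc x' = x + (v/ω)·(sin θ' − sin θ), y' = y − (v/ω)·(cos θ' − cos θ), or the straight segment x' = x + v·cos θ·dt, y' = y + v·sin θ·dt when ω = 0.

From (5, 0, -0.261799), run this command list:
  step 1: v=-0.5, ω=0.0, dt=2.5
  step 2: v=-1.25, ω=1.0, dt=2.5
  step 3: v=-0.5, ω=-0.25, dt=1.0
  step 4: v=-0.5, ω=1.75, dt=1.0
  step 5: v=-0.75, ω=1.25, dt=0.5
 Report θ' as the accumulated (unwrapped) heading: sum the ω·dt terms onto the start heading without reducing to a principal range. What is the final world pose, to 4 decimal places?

step 1: θ'=-0.2618 (straight) → pose (3.7926, 0.3235, -0.2618)
step 2: θ'=2.2382 (R=-1.2500) → pose (2.4873, -1.6576, 2.2382)
step 3: θ'=1.9882 (R=2.0000) → pose (2.7447, -2.0847, 1.9882)
step 4: θ'=3.7382 (R=-0.2857) → pose (3.1664, -2.2052, 3.7382)
step 5: θ'=4.3632 (R=-0.6000) → pose (3.3931, -1.9142, 4.3632)

(3.3931, -1.9142, 4.3632)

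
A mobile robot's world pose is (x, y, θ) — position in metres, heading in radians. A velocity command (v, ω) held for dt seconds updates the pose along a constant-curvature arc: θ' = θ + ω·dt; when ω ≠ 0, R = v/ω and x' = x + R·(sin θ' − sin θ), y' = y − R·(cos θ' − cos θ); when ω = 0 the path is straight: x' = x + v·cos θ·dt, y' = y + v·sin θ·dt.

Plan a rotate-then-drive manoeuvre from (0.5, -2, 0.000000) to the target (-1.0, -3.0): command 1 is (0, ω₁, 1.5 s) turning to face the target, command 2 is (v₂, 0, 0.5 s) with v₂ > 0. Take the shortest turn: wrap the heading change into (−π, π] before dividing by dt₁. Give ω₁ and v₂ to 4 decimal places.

ω₁ = -1.7024, v₂ = 3.6056

heading to target = atan2(-3−-2, -1−0.5) = -2.5536
Δθ = wrap(-2.5536 − 0.0000) = -2.5536; ω₁ = Δθ/dt₁ = -1.7024
distance = √((-1−0.5)² + (-3−-2)²) = 1.8028; v₂ = distance/dt₂ = 3.6056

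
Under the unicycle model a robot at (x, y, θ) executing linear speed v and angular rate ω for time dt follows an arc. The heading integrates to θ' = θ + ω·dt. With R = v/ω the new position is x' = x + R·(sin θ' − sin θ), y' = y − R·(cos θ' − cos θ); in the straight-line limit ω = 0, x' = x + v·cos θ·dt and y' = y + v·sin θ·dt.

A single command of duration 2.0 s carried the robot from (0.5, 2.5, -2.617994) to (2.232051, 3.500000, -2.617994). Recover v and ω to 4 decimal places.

v = -1.0000, ω = 0.0000

Δθ = -2.617994 − -2.617994 = 0.000000
ω = Δθ/dt = 0.000000/2.0 = 0.0000
ω = 0 → v = (Δx·cos θ + Δy·sin θ)/dt = -1.0000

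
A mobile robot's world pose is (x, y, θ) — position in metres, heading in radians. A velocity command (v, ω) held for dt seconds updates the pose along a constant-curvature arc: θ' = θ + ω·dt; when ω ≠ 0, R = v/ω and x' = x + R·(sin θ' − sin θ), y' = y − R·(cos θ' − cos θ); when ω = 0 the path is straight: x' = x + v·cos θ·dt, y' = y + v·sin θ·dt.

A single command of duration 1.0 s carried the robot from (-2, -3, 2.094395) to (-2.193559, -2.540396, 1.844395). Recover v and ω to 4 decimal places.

Δθ = 1.844395 − 2.094395 = -0.250000
ω = Δθ/dt = -0.250000/1.0 = -0.2500
R = −Δy/(cos θ' − cos θ) = -2.0000
v = R·ω = -2.0000·-0.2500 = 0.5000

v = 0.5000, ω = -0.2500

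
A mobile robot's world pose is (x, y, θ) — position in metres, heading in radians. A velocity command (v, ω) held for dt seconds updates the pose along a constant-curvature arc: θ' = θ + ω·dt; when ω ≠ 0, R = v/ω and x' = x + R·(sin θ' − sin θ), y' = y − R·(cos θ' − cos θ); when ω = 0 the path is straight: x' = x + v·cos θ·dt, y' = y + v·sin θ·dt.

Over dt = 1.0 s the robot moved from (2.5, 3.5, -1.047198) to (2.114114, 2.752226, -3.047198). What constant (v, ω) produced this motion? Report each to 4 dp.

v = 1.0000, ω = -2.0000

Δθ = -3.047198 − -1.047198 = -2.000000
ω = Δθ/dt = -2.000000/1.0 = -2.0000
R = −Δy/(cos θ' − cos θ) = -0.5000
v = R·ω = -0.5000·-2.0000 = 1.0000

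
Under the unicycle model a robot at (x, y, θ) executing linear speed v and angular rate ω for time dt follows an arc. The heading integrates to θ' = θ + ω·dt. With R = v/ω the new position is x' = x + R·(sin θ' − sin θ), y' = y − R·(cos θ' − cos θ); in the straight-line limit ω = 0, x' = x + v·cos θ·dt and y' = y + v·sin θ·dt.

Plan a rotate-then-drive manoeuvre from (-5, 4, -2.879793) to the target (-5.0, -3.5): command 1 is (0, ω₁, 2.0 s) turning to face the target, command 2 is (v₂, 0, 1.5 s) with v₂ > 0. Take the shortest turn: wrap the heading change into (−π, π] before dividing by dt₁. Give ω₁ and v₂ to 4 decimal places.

ω₁ = 0.6545, v₂ = 5.0000

heading to target = atan2(-3.5−4, -5−-5) = -1.5708
Δθ = wrap(-1.5708 − -2.8798) = 1.3090; ω₁ = Δθ/dt₁ = 0.6545
distance = √((-5−-5)² + (-3.5−4)²) = 7.5000; v₂ = distance/dt₂ = 5.0000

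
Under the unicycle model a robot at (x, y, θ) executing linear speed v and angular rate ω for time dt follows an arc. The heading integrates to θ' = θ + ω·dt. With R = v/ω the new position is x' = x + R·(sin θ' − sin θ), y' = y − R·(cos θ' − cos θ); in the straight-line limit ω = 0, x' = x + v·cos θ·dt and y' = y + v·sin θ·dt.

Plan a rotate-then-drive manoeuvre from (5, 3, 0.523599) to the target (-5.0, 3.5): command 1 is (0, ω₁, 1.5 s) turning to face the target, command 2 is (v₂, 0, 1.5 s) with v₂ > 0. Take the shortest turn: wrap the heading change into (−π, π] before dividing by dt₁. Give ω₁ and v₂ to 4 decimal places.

ω₁ = 1.7120, v₂ = 6.6750

heading to target = atan2(3.5−3, -5−5) = 3.0916
Δθ = wrap(3.0916 − 0.5236) = 2.5680; ω₁ = Δθ/dt₁ = 1.7120
distance = √((-5−5)² + (3.5−3)²) = 10.0125; v₂ = distance/dt₂ = 6.6750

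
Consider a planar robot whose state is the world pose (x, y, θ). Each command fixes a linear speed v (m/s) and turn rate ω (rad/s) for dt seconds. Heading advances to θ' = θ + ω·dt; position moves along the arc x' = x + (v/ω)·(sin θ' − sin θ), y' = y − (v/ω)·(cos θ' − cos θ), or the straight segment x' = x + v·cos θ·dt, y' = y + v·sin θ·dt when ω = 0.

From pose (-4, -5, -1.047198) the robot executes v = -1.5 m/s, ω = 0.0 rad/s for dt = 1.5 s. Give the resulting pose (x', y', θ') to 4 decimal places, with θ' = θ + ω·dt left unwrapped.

θ' = -1.0472 + 0.0·1.5 = -1.0472
ω = 0 → straight: x' = -4 + -1.5·cos(-1.0472)·1.5 = -5.1250
y' = -5 + -1.5·sin(-1.0472)·1.5 = -3.0514

(-5.1250, -3.0514, -1.0472)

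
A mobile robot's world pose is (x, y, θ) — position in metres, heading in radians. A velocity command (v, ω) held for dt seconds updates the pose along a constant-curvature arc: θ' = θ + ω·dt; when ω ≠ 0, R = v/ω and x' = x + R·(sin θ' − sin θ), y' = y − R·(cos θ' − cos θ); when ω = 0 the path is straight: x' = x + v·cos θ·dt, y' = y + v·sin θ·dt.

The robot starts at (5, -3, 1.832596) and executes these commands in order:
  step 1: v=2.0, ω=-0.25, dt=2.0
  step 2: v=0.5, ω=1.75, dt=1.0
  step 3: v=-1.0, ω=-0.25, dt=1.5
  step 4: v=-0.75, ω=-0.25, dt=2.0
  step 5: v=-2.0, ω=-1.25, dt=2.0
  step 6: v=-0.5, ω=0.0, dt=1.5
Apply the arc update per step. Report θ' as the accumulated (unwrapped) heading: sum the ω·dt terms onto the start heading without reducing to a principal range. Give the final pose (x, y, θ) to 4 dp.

(4.8234, -2.2583, -0.2924)

step 1: θ'=1.3326 (R=-8.0000) → pose (4.9533, 0.9582, 1.3326)
step 2: θ'=3.0826 (R=0.2857) → pose (4.6925, 1.3108, 3.0826)
step 3: θ'=2.7076 (R=4.0000) → pose (6.1386, 0.9469, 2.7076)
step 4: θ'=2.2076 (R=3.0000) → pose (7.2892, 0.0089, 2.2076)
step 5: θ'=-0.2924 (R=1.6000) → pose (5.5415, -2.4745, -0.2924)
step 6: θ'=-0.2924 (straight) → pose (4.8234, -2.2583, -0.2924)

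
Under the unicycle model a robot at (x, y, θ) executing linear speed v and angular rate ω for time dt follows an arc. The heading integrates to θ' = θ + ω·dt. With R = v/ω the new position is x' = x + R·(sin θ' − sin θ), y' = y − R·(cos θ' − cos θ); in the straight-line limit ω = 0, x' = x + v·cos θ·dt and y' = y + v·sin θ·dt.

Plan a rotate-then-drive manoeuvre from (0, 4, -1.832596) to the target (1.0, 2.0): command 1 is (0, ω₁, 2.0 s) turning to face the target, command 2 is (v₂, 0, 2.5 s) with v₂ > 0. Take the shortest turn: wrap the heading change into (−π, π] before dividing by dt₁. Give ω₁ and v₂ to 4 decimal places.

ω₁ = 0.3627, v₂ = 0.8944

heading to target = atan2(2−4, 1−0) = -1.1071
Δθ = wrap(-1.1071 − -1.8326) = 0.7254; ω₁ = Δθ/dt₁ = 0.3627
distance = √((1−0)² + (2−4)²) = 2.2361; v₂ = distance/dt₂ = 0.8944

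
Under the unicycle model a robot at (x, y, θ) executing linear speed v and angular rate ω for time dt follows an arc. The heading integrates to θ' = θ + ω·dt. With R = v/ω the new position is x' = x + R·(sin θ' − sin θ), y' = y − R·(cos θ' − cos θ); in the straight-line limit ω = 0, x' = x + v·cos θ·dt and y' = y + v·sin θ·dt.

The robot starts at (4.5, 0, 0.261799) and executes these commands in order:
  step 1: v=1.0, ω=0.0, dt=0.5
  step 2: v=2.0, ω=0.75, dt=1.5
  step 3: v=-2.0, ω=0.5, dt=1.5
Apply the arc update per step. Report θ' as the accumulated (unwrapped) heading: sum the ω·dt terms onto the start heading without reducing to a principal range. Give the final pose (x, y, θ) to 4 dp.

(7.4707, -0.6596, 2.1368)

step 1: θ'=0.2618 (straight) → pose (4.9830, 0.1294, 0.2618)
step 2: θ'=1.3868 (R=2.6667) → pose (6.9144, 2.2173, 1.3868)
step 3: θ'=2.1368 (R=-4.0000) → pose (7.4707, -0.6596, 2.1368)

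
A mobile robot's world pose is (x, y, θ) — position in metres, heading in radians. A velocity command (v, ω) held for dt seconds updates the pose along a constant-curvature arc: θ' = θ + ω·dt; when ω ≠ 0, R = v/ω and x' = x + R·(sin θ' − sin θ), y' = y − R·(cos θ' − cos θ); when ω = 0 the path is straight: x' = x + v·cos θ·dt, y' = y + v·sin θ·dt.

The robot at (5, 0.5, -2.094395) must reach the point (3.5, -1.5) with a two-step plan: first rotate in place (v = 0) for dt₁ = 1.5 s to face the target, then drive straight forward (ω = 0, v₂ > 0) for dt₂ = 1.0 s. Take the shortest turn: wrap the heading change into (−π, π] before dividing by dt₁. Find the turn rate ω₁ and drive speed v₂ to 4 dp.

ω₁ = -0.0799, v₂ = 2.5000

heading to target = atan2(-1.5−0.5, 3.5−5) = -2.2143
Δθ = wrap(-2.2143 − -2.0944) = -0.1199; ω₁ = Δθ/dt₁ = -0.0799
distance = √((3.5−5)² + (-1.5−0.5)²) = 2.5000; v₂ = distance/dt₂ = 2.5000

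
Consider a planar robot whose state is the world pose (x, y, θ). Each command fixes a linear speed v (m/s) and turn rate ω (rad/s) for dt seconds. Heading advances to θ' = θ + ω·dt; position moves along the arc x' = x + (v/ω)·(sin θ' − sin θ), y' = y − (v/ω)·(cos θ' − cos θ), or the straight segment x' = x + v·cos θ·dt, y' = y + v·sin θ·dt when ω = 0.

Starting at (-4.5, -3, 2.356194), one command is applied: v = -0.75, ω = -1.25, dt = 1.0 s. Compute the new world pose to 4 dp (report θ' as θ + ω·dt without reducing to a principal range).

(-4.3879, -3.6931, 1.1062)

θ' = 2.3562 + -1.25·1.0 = 1.1062
R = v/ω = -0.75/-1.25 = 0.6000
x' = -4.5 + 0.6000·(sin 1.1062 − sin 2.3562) = -4.3879
y' = -3 − 0.6000·(cos 1.1062 − cos 2.3562) = -3.6931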